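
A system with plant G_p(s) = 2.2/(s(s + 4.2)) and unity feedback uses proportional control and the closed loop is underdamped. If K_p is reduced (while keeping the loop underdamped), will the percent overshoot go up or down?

decrease

ζ = 4.2/(2√(2.2K_p)) rises as K_p falls; higher damping means less overshoot.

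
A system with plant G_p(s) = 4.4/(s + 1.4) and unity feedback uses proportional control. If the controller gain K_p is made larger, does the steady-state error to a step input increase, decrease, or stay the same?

The position error constant K_pos = K_p·G_p(0) grows with K_p, and e_ss = 1/(1+K_pos) falls.

decrease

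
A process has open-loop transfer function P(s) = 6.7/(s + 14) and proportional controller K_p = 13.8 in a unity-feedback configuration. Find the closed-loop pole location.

Closed-loop transfer function: T(s) = K_p·P(s)/(1 + K_p·P(s)) = 92.46/(s + 14 + 92.46) = 92.46/(s + 106.5).
The closed-loop pole is at s = −106.5.

s = -106.5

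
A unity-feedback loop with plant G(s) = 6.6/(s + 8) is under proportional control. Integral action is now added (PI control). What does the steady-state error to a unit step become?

The integrator makes K_pos = lim_{s→0} C(s)G(s) infinite, so e_ss = 1/(1+K_pos) = 0.

0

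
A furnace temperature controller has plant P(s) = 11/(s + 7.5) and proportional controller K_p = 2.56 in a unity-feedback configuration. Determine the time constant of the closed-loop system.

Closed-loop transfer function: T(s) = K_p·P(s)/(1 + K_p·P(s)) = 28.16/(s + 7.5 + 28.16) = 28.16/(s + 35.66).
Time constant τ = 1/35.66 = 0.028 s.

τ = 0.028 s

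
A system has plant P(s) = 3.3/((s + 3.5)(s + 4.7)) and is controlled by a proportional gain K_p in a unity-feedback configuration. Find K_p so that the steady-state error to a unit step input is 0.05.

The loop is type 0, so e_ss(step) = 1/(1 + K_pos) with K_pos = K_p·P(0).
P(0) = 0.2006. Require 1/(1 + K_p·0.2006) = 0.05, so 1 + 0.2006·K_p = 20.
K_p = (20 − 1)/0.2006 = 94.7.

K_p = 94.7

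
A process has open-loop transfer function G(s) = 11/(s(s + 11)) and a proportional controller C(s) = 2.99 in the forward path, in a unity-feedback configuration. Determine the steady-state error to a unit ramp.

0.334

The loop has one pole at the origin (type 1). Velocity error constant K_v = lim_{s→0} s·C(s)G(s) = 2.99·11/11 = 2.99.
Steady-state error to a unit ramp: e_ss = 1/K_v = 0.334.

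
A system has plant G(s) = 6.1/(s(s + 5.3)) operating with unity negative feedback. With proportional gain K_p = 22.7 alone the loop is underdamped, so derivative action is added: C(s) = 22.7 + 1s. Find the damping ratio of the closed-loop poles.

ζ = 0.484

Forward path: (22.7 + 1s)·6.1/(s(s+5.3)). The closed-loop characteristic equation is s² + (5.3 + 6.1·1)s + 6.1·22.7 = 0.
That is s² + 11.4s + 138.5 = 0, so ω_n = 11.77 rad/s and ζ = 11.4/(2·11.77) = 0.4844.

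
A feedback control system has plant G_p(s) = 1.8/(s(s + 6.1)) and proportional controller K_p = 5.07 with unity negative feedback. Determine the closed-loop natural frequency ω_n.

The closed-loop denominator is s(s+6.1) + 5.07·1.8 = s² + 6.1s + 9.126.
Matching s² + 2ζω_n s + ω_n²: ω_n = √9.126 = 3.021 rad/s and 2ζω_n = 6.1, so ζ = 6.1/(2·3.021) = 1.01.

ω_n = 3.02 rad/s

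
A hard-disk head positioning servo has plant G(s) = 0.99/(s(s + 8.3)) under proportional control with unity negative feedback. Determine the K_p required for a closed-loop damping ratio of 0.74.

Closed-loop characteristic equation: s² + 8.3s + K_p·0.99 = 0.
So ω_n = √(0.99K_p) and 2ζω_n = 8.3, giving ζ = 8.3/(2√(0.99K_p)).
Setting ζ = 0.74: √(0.99K_p) = 8.3/(2·0.74) = 5.608, so K_p = 31.45/0.99 = 31.8.

K_p = 31.8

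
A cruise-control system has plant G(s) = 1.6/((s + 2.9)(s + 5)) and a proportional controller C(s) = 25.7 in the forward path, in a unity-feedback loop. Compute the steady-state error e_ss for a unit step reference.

0.261

The loop is type 0. Static position error constant K_pos = C(0)·G(0) = 25.7·0.1103 = 2.836.
Steady-state error to a unit step: e_ss = 1/(1+K_pos) = 1/3.836 = 0.261.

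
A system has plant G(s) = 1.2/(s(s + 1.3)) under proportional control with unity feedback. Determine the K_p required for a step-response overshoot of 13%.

K_p = 1.19

From %OS = 100·exp(−πζ/√(1−ζ²)) = 13%, ζ = −ln(0.13)/√(π²+ln²(0.13)) = 0.5446.
Characteristic equation s² + 1.3s + 1.2K_p = 0 gives ζ = 1.3/(2√(1.2K_p)).
Setting ζ = 0.5446: √(1.2K_p) = 1.3/(2·0.5446) = 1.193, so K_p = 1.424/1.2 = 1.19.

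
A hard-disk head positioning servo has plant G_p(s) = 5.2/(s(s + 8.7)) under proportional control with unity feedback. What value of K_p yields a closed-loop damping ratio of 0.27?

K_p = 49.9

Closed-loop characteristic equation: s² + 8.7s + K_p·5.2 = 0.
So ω_n = √(5.2K_p) and 2ζω_n = 8.7, giving ζ = 8.7/(2√(5.2K_p)).
Setting ζ = 0.27: √(5.2K_p) = 8.7/(2·0.27) = 16.11, so K_p = 259.6/5.2 = 49.9.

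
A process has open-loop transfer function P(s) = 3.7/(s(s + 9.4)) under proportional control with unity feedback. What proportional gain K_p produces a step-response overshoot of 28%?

K_p = 42.3

From %OS = 100·exp(−πζ/√(1−ζ²)) = 28%, ζ = −ln(0.28)/√(π²+ln²(0.28)) = 0.3755.
Characteristic equation s² + 9.4s + 3.7K_p = 0 gives ζ = 9.4/(2√(3.7K_p)).
Setting ζ = 0.3755: √(3.7K_p) = 9.4/(2·0.3755) = 12.52, so K_p = 156.6/3.7 = 42.3.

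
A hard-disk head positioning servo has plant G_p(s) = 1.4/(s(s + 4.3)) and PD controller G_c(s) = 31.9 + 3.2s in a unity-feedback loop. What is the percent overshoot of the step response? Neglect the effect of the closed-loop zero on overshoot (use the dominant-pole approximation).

6.48%

Forward path: (31.9 + 3.2s)·1.4/(s(s+4.3)). The closed-loop characteristic equation is s² + (4.3 + 1.4·3.2)s + 1.4·31.9 = 0.
That is s² + 8.78s + 44.66 = 0, so ω_n = 6.683 rad/s and ζ = 8.78/(2·6.683) = 0.6569.
%OS = 100·exp(−πζ/√(1−ζ²)) = 6.48%.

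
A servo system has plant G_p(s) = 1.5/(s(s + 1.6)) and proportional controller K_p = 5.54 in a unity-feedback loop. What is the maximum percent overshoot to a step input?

The closed-loop denominator s² + 1.6s + 8.31 gives ω_n = √8.31 = 2.883 and ζ = 1.6/(2ω_n) = 0.2775.
%OS = 100·exp(−πζ/√(1−ζ²)) = 100·exp(−π·0.2775/√0.923) = 40.4%.

40.4%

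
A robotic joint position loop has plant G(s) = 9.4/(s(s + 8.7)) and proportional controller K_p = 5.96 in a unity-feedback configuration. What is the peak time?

The closed-loop denominator s² + 8.7s + 56.02 gives ω_n = √56.02 = 7.485 and ζ = 8.7/(2ω_n) = 0.5812.
Damped frequency ω_d = ω_n√(1−ζ²) = 6.091 rad/s, so peak time T_p = π/ω_d = 0.516 s.

T_p = 0.516 s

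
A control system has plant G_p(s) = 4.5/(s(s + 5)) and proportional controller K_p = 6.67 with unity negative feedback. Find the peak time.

From 1 + K_pG_p(s) = 0: s² + 5s + 30.02 = 0 ⇒ ω_n = 5.479, ζ = 0.4563.
Damped frequency ω_d = ω_n√(1−ζ²) = 4.875 rad/s, so peak time T_p = π/ω_d = 0.644 s.

T_p = 0.644 s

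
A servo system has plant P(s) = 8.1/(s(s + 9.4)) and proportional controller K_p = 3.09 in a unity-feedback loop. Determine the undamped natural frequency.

ω_n = 5 rad/s

1 + K_p·P(s) = 0 gives s² + 9.4s + 25.03 = 0.
Matching s² + 2ζω_n s + ω_n²: ω_n = √25.03 = 5.003 rad/s and 2ζω_n = 9.4, so ζ = 9.4/(2·5.003) = 0.939.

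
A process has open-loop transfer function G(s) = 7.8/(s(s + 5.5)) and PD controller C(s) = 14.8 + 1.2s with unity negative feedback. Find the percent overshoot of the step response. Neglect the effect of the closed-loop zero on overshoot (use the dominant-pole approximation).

Forward path: (14.8 + 1.2s)·7.8/(s(s+5.5)). The closed-loop characteristic equation is s² + (5.5 + 7.8·1.2)s + 7.8·14.8 = 0.
That is s² + 14.86s + 115.4 = 0, so ω_n = 10.74 rad/s and ζ = 14.86/(2·10.74) = 0.6915.
%OS = 100·exp(−πζ/√(1−ζ²)) = 4.94%.

4.94%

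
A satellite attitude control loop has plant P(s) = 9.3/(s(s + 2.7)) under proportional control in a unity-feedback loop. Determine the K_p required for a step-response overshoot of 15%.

K_p = 0.733

From %OS = 100·exp(−πζ/√(1−ζ²)) = 15%, ζ = −ln(0.15)/√(π²+ln²(0.15)) = 0.5169.
Characteristic equation s² + 2.7s + 9.3K_p = 0 gives ζ = 2.7/(2√(9.3K_p)).
Setting ζ = 0.5169: √(9.3K_p) = 2.7/(2·0.5169) = 2.612, so K_p = 6.82/9.3 = 0.733.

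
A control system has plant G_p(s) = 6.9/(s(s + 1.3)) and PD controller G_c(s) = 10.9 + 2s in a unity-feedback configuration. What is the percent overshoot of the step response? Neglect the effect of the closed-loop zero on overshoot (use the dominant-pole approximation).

Forward path: (10.9 + 2s)·6.9/(s(s+1.3)). The closed-loop characteristic equation is s² + (1.3 + 6.9·2)s + 6.9·10.9 = 0.
That is s² + 15.1s + 75.21 = 0, so ω_n = 8.672 rad/s and ζ = 15.1/(2·8.672) = 0.8706.
%OS = 100·exp(−πζ/√(1−ζ²)) = 0.385%.

0.385%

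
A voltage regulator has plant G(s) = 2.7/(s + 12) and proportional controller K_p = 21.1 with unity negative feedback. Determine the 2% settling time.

T_s ≈ 0.058 s

Closed-loop transfer function: T(s) = K_p·G(s)/(1 + K_p·G(s)) = 56.97/(s + 12 + 56.97) = 56.97/(s + 68.97).
Time constant τ = 1/68.97 = 0.0145 s, so the 2% settling time is about 4τ = 0.058 s.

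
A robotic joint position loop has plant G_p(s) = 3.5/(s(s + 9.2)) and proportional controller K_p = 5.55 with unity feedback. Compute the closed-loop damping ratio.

1 + K_p·G_p(s) = 0 gives s² + 9.2s + 19.43 = 0.
So ω_n² = 19.43 ⇒ ω_n = 4.407 rad/s, and ζ = 9.2/(2ω_n) = 1.04.

ζ = 1.04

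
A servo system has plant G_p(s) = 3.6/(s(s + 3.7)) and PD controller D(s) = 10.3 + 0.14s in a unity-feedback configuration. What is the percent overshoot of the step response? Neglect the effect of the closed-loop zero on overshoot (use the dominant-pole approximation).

31.5%

Forward path: (10.3 + 0.14s)·3.6/(s(s+3.7)). The closed-loop characteristic equation is s² + (3.7 + 3.6·0.14)s + 3.6·10.3 = 0.
That is s² + 4.204s + 37.08 = 0, so ω_n = 6.089 rad/s and ζ = 4.204/(2·6.089) = 0.3452.
%OS = 100·exp(−πζ/√(1−ζ²)) = 31.5%.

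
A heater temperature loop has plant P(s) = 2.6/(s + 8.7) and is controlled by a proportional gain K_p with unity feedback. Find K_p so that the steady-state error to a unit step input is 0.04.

For a type-0 loop with proportional control, e_ss = 1/(1 + K_p·P(0)).
P(0) = 0.2989. Require 1/(1 + K_p·0.2989) = 0.04, so 1 + 0.2989·K_p = 25.
K_p = (25 − 1)/0.2989 = 80.3.

K_p = 80.3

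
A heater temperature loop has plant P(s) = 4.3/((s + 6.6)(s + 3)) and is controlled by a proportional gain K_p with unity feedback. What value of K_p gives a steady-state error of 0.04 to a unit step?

K_p = 111

The loop is type 0, so e_ss(step) = 1/(1 + K_pos) with K_pos = K_p·P(0).
P(0) = 0.2172. Require 1/(1 + K_p·0.2172) = 0.04, so 1 + 0.2172·K_p = 25.
K_p = (25 − 1)/0.2172 = 111.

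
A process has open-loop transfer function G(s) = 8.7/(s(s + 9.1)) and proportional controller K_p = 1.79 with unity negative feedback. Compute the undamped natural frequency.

ω_n = 3.95 rad/s

1 + K_p·G(s) = 0 gives s² + 9.1s + 15.57 = 0.
Matching s² + 2ζω_n s + ω_n²: ω_n = √15.57 = 3.946 rad/s and 2ζω_n = 9.1, so ζ = 9.1/(2·3.946) = 1.15.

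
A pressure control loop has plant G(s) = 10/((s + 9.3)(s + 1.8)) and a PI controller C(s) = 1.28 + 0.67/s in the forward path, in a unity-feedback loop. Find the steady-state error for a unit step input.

The open loop C(s)G(s) has a pole at the origin (type 1), so the static position error constant is infinite and e_ss = 1/(1+∞) = 0.

0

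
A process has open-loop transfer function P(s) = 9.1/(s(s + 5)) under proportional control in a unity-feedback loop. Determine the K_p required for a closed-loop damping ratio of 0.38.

Closed-loop characteristic equation: s² + 5s + K_p·9.1 = 0.
So ω_n = √(9.1K_p) and 2ζω_n = 5, giving ζ = 5/(2√(9.1K_p)).
Setting ζ = 0.38: √(9.1K_p) = 5/(2·0.38) = 6.579, so K_p = 43.28/9.1 = 4.76.

K_p = 4.76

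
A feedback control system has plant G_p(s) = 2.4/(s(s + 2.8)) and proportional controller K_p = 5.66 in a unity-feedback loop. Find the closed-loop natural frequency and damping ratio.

ω_n = 3.69 rad/s, ζ = 0.38

With unity feedback the closed-loop characteristic equation is s² + 2.8s + 5.66·2.4 = s² + 2.8s + 13.58 = 0.
Matching s² + 2ζω_n s + ω_n²: ω_n = √13.58 = 3.686 rad/s and 2ζω_n = 2.8, so ζ = 2.8/(2·3.686) = 0.38.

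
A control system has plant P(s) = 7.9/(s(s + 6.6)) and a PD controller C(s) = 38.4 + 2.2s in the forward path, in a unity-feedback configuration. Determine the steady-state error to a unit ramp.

0.0218

The loop has one pole at the origin (type 1). Velocity error constant K_v = lim_{s→0} s·C(s)P(s) = 38.4·7.9/6.6 = 45.96.
Steady-state error to a unit ramp: e_ss = 1/K_v = 0.0218.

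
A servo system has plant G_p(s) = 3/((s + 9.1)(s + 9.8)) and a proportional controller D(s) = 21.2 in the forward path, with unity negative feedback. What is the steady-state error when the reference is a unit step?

0.584

The loop is type 0. Static position error constant K_pos = D(0)·G_p(0) = 21.2·0.03364 = 0.7132.
Steady-state error to a unit step: e_ss = 1/(1+K_pos) = 1/1.713 = 0.584.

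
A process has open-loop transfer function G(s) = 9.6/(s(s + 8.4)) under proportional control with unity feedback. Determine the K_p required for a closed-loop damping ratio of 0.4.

K_p = 11.5

Closed-loop characteristic equation: s² + 8.4s + K_p·9.6 = 0.
So ω_n = √(9.6K_p) and 2ζω_n = 8.4, giving ζ = 8.4/(2√(9.6K_p)).
Setting ζ = 0.4: √(9.6K_p) = 8.4/(2·0.4) = 10.5, so K_p = 110.2/9.6 = 11.5.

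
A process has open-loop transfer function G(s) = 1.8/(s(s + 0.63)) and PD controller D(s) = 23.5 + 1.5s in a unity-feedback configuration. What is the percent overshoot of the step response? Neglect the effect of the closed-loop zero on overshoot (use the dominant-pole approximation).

43.5%

Forward path: (23.5 + 1.5s)·1.8/(s(s+0.63)). The closed-loop characteristic equation is s² + (0.63 + 1.8·1.5)s + 1.8·23.5 = 0.
That is s² + 3.33s + 42.3 = 0, so ω_n = 6.504 rad/s and ζ = 3.33/(2·6.504) = 0.256.
%OS = 100·exp(−πζ/√(1−ζ²)) = 43.5%.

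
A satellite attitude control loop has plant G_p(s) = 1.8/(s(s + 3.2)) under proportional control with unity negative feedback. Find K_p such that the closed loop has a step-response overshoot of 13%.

K_p = 4.79

From %OS = 100·exp(−πζ/√(1−ζ²)) = 13%, ζ = −ln(0.13)/√(π²+ln²(0.13)) = 0.5446.
Characteristic equation s² + 3.2s + 1.8K_p = 0 gives ζ = 3.2/(2√(1.8K_p)).
Setting ζ = 0.5446: √(1.8K_p) = 3.2/(2·0.5446) = 2.938, so K_p = 8.63/1.8 = 4.79.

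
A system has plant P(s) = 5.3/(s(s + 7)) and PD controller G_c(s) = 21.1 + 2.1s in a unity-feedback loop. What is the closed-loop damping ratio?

Forward path: (21.1 + 2.1s)·5.3/(s(s+7)). The closed-loop characteristic equation is s² + (7 + 5.3·2.1)s + 5.3·21.1 = 0.
That is s² + 18.13s + 111.8 = 0, so ω_n = 10.57 rad/s and ζ = 18.13/(2·10.57) = 0.8572.

ζ = 0.857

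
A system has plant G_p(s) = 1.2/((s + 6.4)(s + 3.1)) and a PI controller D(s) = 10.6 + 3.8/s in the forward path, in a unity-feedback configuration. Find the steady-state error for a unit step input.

0

The open loop D(s)G_p(s) has a pole at the origin (type 1), so the static position error constant is infinite and e_ss = 1/(1+∞) = 0.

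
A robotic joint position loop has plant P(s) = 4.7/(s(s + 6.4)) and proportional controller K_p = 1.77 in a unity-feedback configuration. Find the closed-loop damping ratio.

The closed-loop denominator is s(s+6.4) + 1.77·4.7 = s² + 6.4s + 8.319.
So ω_n² = 8.319 ⇒ ω_n = 2.884 rad/s, and ζ = 6.4/(2ω_n) = 1.11.

ζ = 1.11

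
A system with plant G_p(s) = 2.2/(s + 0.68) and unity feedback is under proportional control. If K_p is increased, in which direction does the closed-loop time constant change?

decrease

Closed-loop pole is at s = −(0.68+K_p·2.2); larger K_p moves it further left, so τ = 1/(0.68+K_p·2.2) decreases.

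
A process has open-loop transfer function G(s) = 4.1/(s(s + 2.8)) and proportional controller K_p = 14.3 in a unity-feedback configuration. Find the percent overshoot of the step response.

Closed-loop characteristic equation: s² + 2.8s + 58.63 = 0, so ω_n = 7.657 rad/s and ζ = 2.8/(2·7.657) = 0.1828.
%OS = 100·exp(−πζ/√(1−ζ²)) = 100·exp(−π·0.1828/√0.9666) = 55.8%.

55.8%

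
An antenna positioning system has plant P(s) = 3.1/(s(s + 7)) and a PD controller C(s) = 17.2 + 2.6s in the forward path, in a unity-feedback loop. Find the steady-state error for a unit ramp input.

0.131

The loop has one pole at the origin (type 1). Velocity error constant K_v = lim_{s→0} s·C(s)P(s) = 17.2·3.1/7 = 7.617.
Steady-state error to a unit ramp: e_ss = 1/K_v = 0.131.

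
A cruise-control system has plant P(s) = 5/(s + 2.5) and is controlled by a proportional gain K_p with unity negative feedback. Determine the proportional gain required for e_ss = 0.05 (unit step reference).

K_p = 9.5

The loop is type 0, so e_ss(step) = 1/(1 + K_pos) with K_pos = K_p·P(0).
P(0) = 2. Require 1/(1 + K_p·2) = 0.05, so 1 + 2·K_p = 20.
K_p = (20 − 1)/2 = 9.5.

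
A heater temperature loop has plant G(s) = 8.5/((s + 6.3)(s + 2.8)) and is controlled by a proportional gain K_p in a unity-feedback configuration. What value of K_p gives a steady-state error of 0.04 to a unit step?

Steady-state error for a unit step on this type-0 loop is 1/(1 + K_p·G(0)).
G(0) = 0.4819. Require 1/(1 + K_p·0.4819) = 0.04, so 1 + 0.4819·K_p = 25.
K_p = (25 − 1)/0.4819 = 49.8.

K_p = 49.8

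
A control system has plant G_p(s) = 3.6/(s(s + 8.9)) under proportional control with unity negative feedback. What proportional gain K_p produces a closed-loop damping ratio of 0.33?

K_p = 50.5

Closed-loop characteristic equation: s² + 8.9s + K_p·3.6 = 0.
So ω_n = √(3.6K_p) and 2ζω_n = 8.9, giving ζ = 8.9/(2√(3.6K_p)).
Setting ζ = 0.33: √(3.6K_p) = 8.9/(2·0.33) = 13.48, so K_p = 181.8/3.6 = 50.5.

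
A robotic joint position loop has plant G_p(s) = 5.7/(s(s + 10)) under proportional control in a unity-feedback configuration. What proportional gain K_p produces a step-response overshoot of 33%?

From %OS = 100·exp(−πζ/√(1−ζ²)) = 33%, ζ = −ln(0.33)/√(π²+ln²(0.33)) = 0.3328.
Characteristic equation s² + 10s + 5.7K_p = 0 gives ζ = 10/(2√(5.7K_p)).
Setting ζ = 0.3328: √(5.7K_p) = 10/(2·0.3328) = 15.02, so K_p = 225.7/5.7 = 39.6.

K_p = 39.6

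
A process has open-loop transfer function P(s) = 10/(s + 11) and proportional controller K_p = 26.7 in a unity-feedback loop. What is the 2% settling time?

T_s ≈ 0.0144 s

Closed-loop transfer function: T(s) = K_p·P(s)/(1 + K_p·P(s)) = 267/(s + 11 + 267) = 267/(s + 278).
Time constant τ = 1/278 = 0.003597 s, so the 2% settling time is about 4τ = 0.0144 s.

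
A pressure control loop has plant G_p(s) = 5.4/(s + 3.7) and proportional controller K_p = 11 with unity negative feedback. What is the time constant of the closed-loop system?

Closed-loop transfer function: T(s) = K_p·G_p(s)/(1 + K_p·G_p(s)) = 59.4/(s + 3.7 + 59.4) = 59.4/(s + 63.1).
Time constant τ = 1/63.1 = 0.0158 s.

τ = 0.0158 s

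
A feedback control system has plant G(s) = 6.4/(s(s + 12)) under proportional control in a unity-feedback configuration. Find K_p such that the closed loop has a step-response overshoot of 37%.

From %OS = 100·exp(−πζ/√(1−ζ²)) = 37%, ζ = −ln(0.37)/√(π²+ln²(0.37)) = 0.3017.
Characteristic equation s² + 12s + 6.4K_p = 0 gives ζ = 12/(2√(6.4K_p)).
Setting ζ = 0.3017: √(6.4K_p) = 12/(2·0.3017) = 19.89, so K_p = 395.4/6.4 = 61.8.

K_p = 61.8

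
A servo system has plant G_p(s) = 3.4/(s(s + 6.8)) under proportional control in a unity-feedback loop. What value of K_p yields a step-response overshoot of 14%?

From %OS = 100·exp(−πζ/√(1−ζ²)) = 14%, ζ = −ln(0.14)/√(π²+ln²(0.14)) = 0.5305.
Characteristic equation s² + 6.8s + 3.4K_p = 0 gives ζ = 6.8/(2√(3.4K_p)).
Setting ζ = 0.5305: √(3.4K_p) = 6.8/(2·0.5305) = 6.409, so K_p = 41.07/3.4 = 12.1.

K_p = 12.1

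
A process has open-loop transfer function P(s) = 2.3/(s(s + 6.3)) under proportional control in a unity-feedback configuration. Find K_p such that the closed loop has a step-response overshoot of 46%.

K_p = 74.9

From %OS = 100·exp(−πζ/√(1−ζ²)) = 46%, ζ = −ln(0.46)/√(π²+ln²(0.46)) = 0.24.
Characteristic equation s² + 6.3s + 2.3K_p = 0 gives ζ = 6.3/(2√(2.3K_p)).
Setting ζ = 0.24: √(2.3K_p) = 6.3/(2·0.24) = 13.13, so K_p = 172.3/2.3 = 74.9.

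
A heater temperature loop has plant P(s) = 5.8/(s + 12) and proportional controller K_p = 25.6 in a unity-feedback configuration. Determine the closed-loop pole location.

Closed-loop transfer function: T(s) = K_p·P(s)/(1 + K_p·P(s)) = 148.5/(s + 12 + 148.5) = 148.5/(s + 160.5).
The closed-loop pole is at s = −160.5.

s = -160.5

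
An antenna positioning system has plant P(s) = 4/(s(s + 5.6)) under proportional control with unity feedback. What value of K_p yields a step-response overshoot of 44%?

From %OS = 100·exp(−πζ/√(1−ζ²)) = 44%, ζ = −ln(0.44)/√(π²+ln²(0.44)) = 0.2528.
Characteristic equation s² + 5.6s + 4K_p = 0 gives ζ = 5.6/(2√(4K_p)).
Setting ζ = 0.2528: √(4K_p) = 5.6/(2·0.2528) = 11.07, so K_p = 122.6/4 = 30.7.

K_p = 30.7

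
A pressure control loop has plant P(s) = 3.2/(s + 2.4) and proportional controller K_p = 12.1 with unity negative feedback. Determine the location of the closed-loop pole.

s = -41.12

Closed-loop transfer function: T(s) = K_p·P(s)/(1 + K_p·P(s)) = 38.72/(s + 2.4 + 38.72) = 38.72/(s + 41.12).
The closed-loop pole is at s = −41.12.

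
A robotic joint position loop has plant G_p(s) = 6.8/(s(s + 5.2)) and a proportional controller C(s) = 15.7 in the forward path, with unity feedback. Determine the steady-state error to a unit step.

0

The open loop C(s)G_p(s) has a pole at the origin (type 1), so the static position error constant is infinite and e_ss = 1/(1+∞) = 0.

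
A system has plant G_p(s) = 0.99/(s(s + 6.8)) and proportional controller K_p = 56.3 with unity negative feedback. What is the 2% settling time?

The closed-loop denominator s² + 6.8s + 55.74 gives ω_n = √55.74 = 7.466 and ζ = 6.8/(2ω_n) = 0.4554.
2% settling time T_s ≈ 4/(ζω_n) = 4/3.4 = 1.18 s.

T_s ≈ 1.18 s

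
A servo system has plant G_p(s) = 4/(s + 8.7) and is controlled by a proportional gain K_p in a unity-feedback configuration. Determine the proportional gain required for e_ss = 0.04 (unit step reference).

K_p = 52.2

Steady-state error for a unit step on this type-0 loop is 1/(1 + K_p·G_p(0)).
G_p(0) = 0.4598. Require 1/(1 + K_p·0.4598) = 0.04, so 1 + 0.4598·K_p = 25.
K_p = (25 − 1)/0.4598 = 52.2.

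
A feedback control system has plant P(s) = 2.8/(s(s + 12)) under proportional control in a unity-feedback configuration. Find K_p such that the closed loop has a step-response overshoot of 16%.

From %OS = 100·exp(−πζ/√(1−ζ²)) = 16%, ζ = −ln(0.16)/√(π²+ln²(0.16)) = 0.5039.
Characteristic equation s² + 12s + 2.8K_p = 0 gives ζ = 12/(2√(2.8K_p)).
Setting ζ = 0.5039: √(2.8K_p) = 12/(2·0.5039) = 11.91, so K_p = 141.8/2.8 = 50.6.

K_p = 50.6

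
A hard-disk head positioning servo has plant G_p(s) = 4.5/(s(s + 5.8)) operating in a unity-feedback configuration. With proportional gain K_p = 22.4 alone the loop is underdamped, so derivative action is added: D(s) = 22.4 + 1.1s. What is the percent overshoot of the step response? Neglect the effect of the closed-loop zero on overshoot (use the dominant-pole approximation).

Forward path: (22.4 + 1.1s)·4.5/(s(s+5.8)). The closed-loop characteristic equation is s² + (5.8 + 4.5·1.1)s + 4.5·22.4 = 0.
That is s² + 10.75s + 100.8 = 0, so ω_n = 10.04 rad/s and ζ = 10.75/(2·10.04) = 0.5354.
%OS = 100·exp(−πζ/√(1−ζ²)) = 13.7%.

13.7%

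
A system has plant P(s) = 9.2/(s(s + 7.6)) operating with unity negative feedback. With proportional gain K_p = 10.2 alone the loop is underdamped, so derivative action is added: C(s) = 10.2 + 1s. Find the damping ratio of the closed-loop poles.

Forward path: (10.2 + 1s)·9.2/(s(s+7.6)). The closed-loop characteristic equation is s² + (7.6 + 9.2·1)s + 9.2·10.2 = 0.
That is s² + 16.8s + 93.84 = 0, so ω_n = 9.687 rad/s and ζ = 16.8/(2·9.687) = 0.8671.

ζ = 0.867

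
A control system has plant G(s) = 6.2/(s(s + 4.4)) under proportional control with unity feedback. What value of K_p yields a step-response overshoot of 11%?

From %OS = 100·exp(−πζ/√(1−ζ²)) = 11%, ζ = −ln(0.11)/√(π²+ln²(0.11)) = 0.5749.
Characteristic equation s² + 4.4s + 6.2K_p = 0 gives ζ = 4.4/(2√(6.2K_p)).
Setting ζ = 0.5749: √(6.2K_p) = 4.4/(2·0.5749) = 3.827, so K_p = 14.64/6.2 = 2.36.

K_p = 2.36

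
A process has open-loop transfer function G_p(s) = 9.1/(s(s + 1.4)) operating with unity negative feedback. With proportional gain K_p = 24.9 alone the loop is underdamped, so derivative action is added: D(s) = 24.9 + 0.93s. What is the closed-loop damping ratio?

ζ = 0.328

Forward path: (24.9 + 0.93s)·9.1/(s(s+1.4)). The closed-loop characteristic equation is s² + (1.4 + 9.1·0.93)s + 9.1·24.9 = 0.
That is s² + 9.863s + 226.6 = 0, so ω_n = 15.05 rad/s and ζ = 9.863/(2·15.05) = 0.3276.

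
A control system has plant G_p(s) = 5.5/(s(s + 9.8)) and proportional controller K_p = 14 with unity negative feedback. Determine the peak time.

The closed-loop denominator s² + 9.8s + 77 gives ω_n = √77 = 8.775 and ζ = 9.8/(2ω_n) = 0.5584.
Damped frequency ω_d = ω_n√(1−ζ²) = 7.279 rad/s, so peak time T_p = π/ω_d = 0.432 s.

T_p = 0.432 s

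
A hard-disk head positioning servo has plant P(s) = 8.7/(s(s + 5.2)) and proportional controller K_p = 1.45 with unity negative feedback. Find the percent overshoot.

3.42%

The closed-loop denominator s² + 5.2s + 12.61 gives ω_n = √12.61 = 3.552 and ζ = 5.2/(2ω_n) = 0.732.
%OS = 100·exp(−πζ/√(1−ζ²)) = 100·exp(−π·0.732/√0.4641) = 3.42%.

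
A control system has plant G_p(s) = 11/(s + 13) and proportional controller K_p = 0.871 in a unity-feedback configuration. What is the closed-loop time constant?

Closed-loop transfer function: T(s) = K_p·G_p(s)/(1 + K_p·G_p(s)) = 9.581/(s + 13 + 9.581) = 9.581/(s + 22.58).
Time constant τ = 1/22.58 = 0.0443 s.

τ = 0.0443 s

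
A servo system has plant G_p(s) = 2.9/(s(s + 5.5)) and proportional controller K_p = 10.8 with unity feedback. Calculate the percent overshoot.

17%

From 1 + K_pG_p(s) = 0: s² + 5.5s + 31.32 = 0 ⇒ ω_n = 5.596, ζ = 0.4914.
%OS = 100·exp(−πζ/√(1−ζ²)) = 100·exp(−π·0.4914/√0.7585) = 17%.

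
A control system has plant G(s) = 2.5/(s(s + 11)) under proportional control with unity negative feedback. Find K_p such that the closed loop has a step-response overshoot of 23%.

From %OS = 100·exp(−πζ/√(1−ζ²)) = 23%, ζ = −ln(0.23)/√(π²+ln²(0.23)) = 0.4237.
Characteristic equation s² + 11s + 2.5K_p = 0 gives ζ = 11/(2√(2.5K_p)).
Setting ζ = 0.4237: √(2.5K_p) = 11/(2·0.4237) = 12.98, so K_p = 168.5/2.5 = 67.4.

K_p = 67.4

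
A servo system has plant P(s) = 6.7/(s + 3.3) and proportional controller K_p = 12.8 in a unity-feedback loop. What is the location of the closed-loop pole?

Closed-loop transfer function: T(s) = K_p·P(s)/(1 + K_p·P(s)) = 85.76/(s + 3.3 + 85.76) = 85.76/(s + 89.06).
The closed-loop pole is at s = −89.06.

s = -89.06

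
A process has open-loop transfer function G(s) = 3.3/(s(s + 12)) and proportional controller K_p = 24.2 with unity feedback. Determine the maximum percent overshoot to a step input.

5.81%

From 1 + K_pG(s) = 0: s² + 12s + 79.86 = 0 ⇒ ω_n = 8.936, ζ = 0.6714.
%OS = 100·exp(−πζ/√(1−ζ²)) = 100·exp(−π·0.6714/√0.5492) = 5.81%.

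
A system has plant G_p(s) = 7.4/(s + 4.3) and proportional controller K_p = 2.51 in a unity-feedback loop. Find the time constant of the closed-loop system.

Closed-loop transfer function: T(s) = K_p·G_p(s)/(1 + K_p·G_p(s)) = 18.57/(s + 4.3 + 18.57) = 18.57/(s + 22.87).
Time constant τ = 1/22.87 = 0.0437 s.

τ = 0.0437 s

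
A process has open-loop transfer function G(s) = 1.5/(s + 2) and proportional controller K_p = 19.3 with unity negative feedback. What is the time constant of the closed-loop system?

τ = 0.0323 s

Closed-loop transfer function: T(s) = K_p·G(s)/(1 + K_p·G(s)) = 28.95/(s + 2 + 28.95) = 28.95/(s + 30.95).
Time constant τ = 1/30.95 = 0.0323 s.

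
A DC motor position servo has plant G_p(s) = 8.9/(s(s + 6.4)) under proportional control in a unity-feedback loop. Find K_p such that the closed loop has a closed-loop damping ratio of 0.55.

K_p = 3.8

Closed-loop characteristic equation: s² + 6.4s + K_p·8.9 = 0.
So ω_n = √(8.9K_p) and 2ζω_n = 6.4, giving ζ = 6.4/(2√(8.9K_p)).
Setting ζ = 0.55: √(8.9K_p) = 6.4/(2·0.55) = 5.818, so K_p = 33.85/8.9 = 3.8.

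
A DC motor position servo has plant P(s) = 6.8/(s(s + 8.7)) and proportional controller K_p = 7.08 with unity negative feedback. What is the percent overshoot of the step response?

From 1 + K_pP(s) = 0: s² + 8.7s + 48.14 = 0 ⇒ ω_n = 6.939, ζ = 0.6269.
%OS = 100·exp(−πζ/√(1−ζ²)) = 100·exp(−π·0.6269/√0.607) = 7.98%.

7.98%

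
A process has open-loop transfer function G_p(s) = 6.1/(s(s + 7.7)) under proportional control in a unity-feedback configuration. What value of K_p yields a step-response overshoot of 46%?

K_p = 42.2

From %OS = 100·exp(−πζ/√(1−ζ²)) = 46%, ζ = −ln(0.46)/√(π²+ln²(0.46)) = 0.24.
Characteristic equation s² + 7.7s + 6.1K_p = 0 gives ζ = 7.7/(2√(6.1K_p)).
Setting ζ = 0.24: √(6.1K_p) = 7.7/(2·0.24) = 16.04, so K_p = 257.4/6.1 = 42.2.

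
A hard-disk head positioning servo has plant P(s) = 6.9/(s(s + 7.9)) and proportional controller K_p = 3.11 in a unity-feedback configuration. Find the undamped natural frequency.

ω_n = 4.63 rad/s

With unity feedback the closed-loop characteristic equation is s² + 7.9s + 3.11·6.9 = s² + 7.9s + 21.46 = 0.
Matching s² + 2ζω_n s + ω_n²: ω_n = √21.46 = 4.632 rad/s and 2ζω_n = 7.9, so ζ = 7.9/(2·4.632) = 0.853.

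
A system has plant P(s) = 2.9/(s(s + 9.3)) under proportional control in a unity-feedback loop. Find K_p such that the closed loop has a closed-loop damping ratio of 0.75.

Closed-loop characteristic equation: s² + 9.3s + K_p·2.9 = 0.
So ω_n = √(2.9K_p) and 2ζω_n = 9.3, giving ζ = 9.3/(2√(2.9K_p)).
Setting ζ = 0.75: √(2.9K_p) = 9.3/(2·0.75) = 6.2, so K_p = 38.44/2.9 = 13.3.

K_p = 13.3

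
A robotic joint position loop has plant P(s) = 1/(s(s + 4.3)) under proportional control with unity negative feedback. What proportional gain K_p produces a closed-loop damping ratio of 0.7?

Closed-loop characteristic equation: s² + 4.3s + K_p·1 = 0.
So ω_n = √(1K_p) and 2ζω_n = 4.3, giving ζ = 4.3/(2√(1K_p)).
Setting ζ = 0.7: √(1K_p) = 4.3/(2·0.7) = 3.071, so K_p = 9.434/1 = 9.43.

K_p = 9.43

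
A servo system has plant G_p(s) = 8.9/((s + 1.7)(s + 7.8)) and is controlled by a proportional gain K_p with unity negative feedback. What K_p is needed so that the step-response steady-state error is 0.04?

K_p = 35.8

For a type-0 loop with proportional control, e_ss = 1/(1 + K_p·G_p(0)).
G_p(0) = 0.6712. Require 1/(1 + K_p·0.6712) = 0.04, so 1 + 0.6712·K_p = 25.
K_p = (25 − 1)/0.6712 = 35.8.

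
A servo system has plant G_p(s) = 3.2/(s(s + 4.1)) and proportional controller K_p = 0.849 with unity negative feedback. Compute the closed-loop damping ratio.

The closed-loop denominator is s(s+4.1) + 0.849·3.2 = s² + 4.1s + 2.717.
So ω_n² = 2.717 ⇒ ω_n = 1.648 rad/s, and ζ = 4.1/(2ω_n) = 1.24.

ζ = 1.24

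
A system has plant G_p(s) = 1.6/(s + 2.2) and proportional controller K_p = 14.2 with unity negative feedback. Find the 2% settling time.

T_s ≈ 0.161 s

Closed-loop transfer function: T(s) = K_p·G_p(s)/(1 + K_p·G_p(s)) = 22.72/(s + 2.2 + 22.72) = 22.72/(s + 24.92).
Time constant τ = 1/24.92 = 0.04013 s, so the 2% settling time is about 4τ = 0.161 s.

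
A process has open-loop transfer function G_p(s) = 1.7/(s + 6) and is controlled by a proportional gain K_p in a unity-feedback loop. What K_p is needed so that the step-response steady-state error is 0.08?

K_p = 40.6

For a type-0 loop with proportional control, e_ss = 1/(1 + K_p·G_p(0)).
G_p(0) = 0.2833. Require 1/(1 + K_p·0.2833) = 0.08, so 1 + 0.2833·K_p = 12.5.
K_p = (12.5 − 1)/0.2833 = 40.6.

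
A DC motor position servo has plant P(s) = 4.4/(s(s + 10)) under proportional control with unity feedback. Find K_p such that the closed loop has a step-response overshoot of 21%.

K_p = 28.7

From %OS = 100·exp(−πζ/√(1−ζ²)) = 21%, ζ = −ln(0.21)/√(π²+ln²(0.21)) = 0.4449.
Characteristic equation s² + 10s + 4.4K_p = 0 gives ζ = 10/(2√(4.4K_p)).
Setting ζ = 0.4449: √(4.4K_p) = 10/(2·0.4449) = 11.24, so K_p = 126.3/4.4 = 28.7.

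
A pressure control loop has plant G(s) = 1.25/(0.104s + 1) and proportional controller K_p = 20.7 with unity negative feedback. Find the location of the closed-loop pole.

Closed loop: T(s) = K_p·G/(1+K_p·G) = 25.88/(0.104s + 1 + 25.88), with pole at s = −(1 + 25.88)/0.104 = −258.4.

s = -258.4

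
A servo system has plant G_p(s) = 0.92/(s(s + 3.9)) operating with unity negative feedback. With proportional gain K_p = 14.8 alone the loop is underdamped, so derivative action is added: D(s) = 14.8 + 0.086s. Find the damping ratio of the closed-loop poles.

ζ = 0.539

Forward path: (14.8 + 0.086s)·0.92/(s(s+3.9)). The closed-loop characteristic equation is s² + (3.9 + 0.92·0.086)s + 0.92·14.8 = 0.
That is s² + 3.979s + 13.62 = 0, so ω_n = 3.69 rad/s and ζ = 3.979/(2·3.69) = 0.5392.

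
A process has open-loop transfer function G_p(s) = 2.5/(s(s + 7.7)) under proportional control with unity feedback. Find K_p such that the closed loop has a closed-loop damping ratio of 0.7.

K_p = 12.1

Closed-loop characteristic equation: s² + 7.7s + K_p·2.5 = 0.
So ω_n = √(2.5K_p) and 2ζω_n = 7.7, giving ζ = 7.7/(2√(2.5K_p)).
Setting ζ = 0.7: √(2.5K_p) = 7.7/(2·0.7) = 5.5, so K_p = 30.25/2.5 = 12.1.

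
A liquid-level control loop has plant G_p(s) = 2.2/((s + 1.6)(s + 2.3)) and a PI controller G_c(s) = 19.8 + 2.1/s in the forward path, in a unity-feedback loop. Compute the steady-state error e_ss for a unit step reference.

The open loop G_c(s)G_p(s) has a pole at the origin (type 1), so the static position error constant is infinite and e_ss = 1/(1+∞) = 0.

0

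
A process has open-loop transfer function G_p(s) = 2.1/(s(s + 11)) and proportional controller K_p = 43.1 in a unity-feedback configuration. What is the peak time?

T_p = 0.405 s

The closed-loop denominator s² + 11s + 90.51 gives ω_n = √90.51 = 9.514 and ζ = 11/(2ω_n) = 0.5781.
Damped frequency ω_d = ω_n√(1−ζ²) = 7.763 rad/s, so peak time T_p = π/ω_d = 0.405 s.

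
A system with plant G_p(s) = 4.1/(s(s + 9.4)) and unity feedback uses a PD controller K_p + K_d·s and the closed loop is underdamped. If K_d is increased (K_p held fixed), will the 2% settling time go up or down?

Characteristic equation s² + (9.4 + 4.1K_d)s + 4.1K_p = 0: raising K_d increases ζω_n = (9.4+4.1K_d)/2 while the loop stays underdamped, so T_s ≈ 4/(ζω_n) decreases.

decrease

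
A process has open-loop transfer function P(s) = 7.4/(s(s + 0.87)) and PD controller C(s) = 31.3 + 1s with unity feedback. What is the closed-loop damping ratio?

Forward path: (31.3 + 1s)·7.4/(s(s+0.87)). The closed-loop characteristic equation is s² + (0.87 + 7.4·1)s + 7.4·31.3 = 0.
That is s² + 8.27s + 231.6 = 0, so ω_n = 15.22 rad/s and ζ = 8.27/(2·15.22) = 0.2717.

ζ = 0.272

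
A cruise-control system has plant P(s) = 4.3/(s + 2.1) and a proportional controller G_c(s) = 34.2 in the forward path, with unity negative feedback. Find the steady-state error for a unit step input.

0.0141

The loop is type 0. Static position error constant K_pos = G_c(0)·P(0) = 34.2·2.048 = 70.03.
Steady-state error to a unit step: e_ss = 1/(1+K_pos) = 1/71.03 = 0.0141.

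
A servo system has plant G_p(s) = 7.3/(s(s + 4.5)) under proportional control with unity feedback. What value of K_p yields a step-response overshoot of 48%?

From %OS = 100·exp(−πζ/√(1−ζ²)) = 48%, ζ = −ln(0.48)/√(π²+ln²(0.48)) = 0.2275.
Characteristic equation s² + 4.5s + 7.3K_p = 0 gives ζ = 4.5/(2√(7.3K_p)).
Setting ζ = 0.2275: √(7.3K_p) = 4.5/(2·0.2275) = 9.89, so K_p = 97.81/7.3 = 13.4.

K_p = 13.4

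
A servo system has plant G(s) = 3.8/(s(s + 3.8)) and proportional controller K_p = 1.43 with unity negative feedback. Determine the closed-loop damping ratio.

ζ = 0.815

With unity feedback the closed-loop characteristic equation is s² + 3.8s + 1.43·3.8 = s² + 3.8s + 5.434 = 0.
Matching s² + 2ζω_n s + ω_n²: ω_n = √5.434 = 2.331 rad/s and 2ζω_n = 3.8, so ζ = 3.8/(2·2.331) = 0.815.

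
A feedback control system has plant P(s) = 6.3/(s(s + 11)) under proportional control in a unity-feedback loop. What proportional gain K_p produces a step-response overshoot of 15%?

K_p = 18

From %OS = 100·exp(−πζ/√(1−ζ²)) = 15%, ζ = −ln(0.15)/√(π²+ln²(0.15)) = 0.5169.
Characteristic equation s² + 11s + 6.3K_p = 0 gives ζ = 11/(2√(6.3K_p)).
Setting ζ = 0.5169: √(6.3K_p) = 11/(2·0.5169) = 10.64, so K_p = 113.2/6.3 = 18.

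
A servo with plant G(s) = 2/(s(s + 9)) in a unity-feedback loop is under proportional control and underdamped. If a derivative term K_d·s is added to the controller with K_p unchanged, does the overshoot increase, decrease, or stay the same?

decrease

With PD the characteristic equation becomes s² + (a + K·K_d)s + K·K_p = 0; the damping term grows, ζ rises, overshoot falls.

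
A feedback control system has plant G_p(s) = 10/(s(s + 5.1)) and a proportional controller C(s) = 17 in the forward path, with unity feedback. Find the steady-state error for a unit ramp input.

0.03

The loop has one pole at the origin (type 1). Velocity error constant K_v = lim_{s→0} s·C(s)G_p(s) = 17·10/5.1 = 33.33.
Steady-state error to a unit ramp: e_ss = 1/K_v = 0.03.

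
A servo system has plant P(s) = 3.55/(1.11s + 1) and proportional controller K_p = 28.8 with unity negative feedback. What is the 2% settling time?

Closed loop: T(s) = K_p·P/(1+K_p·P) = 102.2/(1.11s + 1 + 102.2), with pole at s = −(1 + 102.2)/1.11 = −93.01.
τ = 1/93.01 = 0.01075 s, so 2% settling time ≈ 4τ = 0.043 s.

T_s ≈ 0.043 s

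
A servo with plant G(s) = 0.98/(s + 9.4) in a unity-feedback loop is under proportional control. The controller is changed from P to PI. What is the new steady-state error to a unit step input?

The integrator makes K_pos = lim_{s→0} C(s)G(s) infinite, so e_ss = 1/(1+K_pos) = 0.

0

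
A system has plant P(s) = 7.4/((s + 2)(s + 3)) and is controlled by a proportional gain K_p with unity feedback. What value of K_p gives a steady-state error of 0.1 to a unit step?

The loop is type 0, so e_ss(step) = 1/(1 + K_pos) with K_pos = K_p·P(0).
P(0) = 1.233. Require 1/(1 + K_p·1.233) = 0.1, so 1 + 1.233·K_p = 10.
K_p = (10 − 1)/1.233 = 7.3.

K_p = 7.3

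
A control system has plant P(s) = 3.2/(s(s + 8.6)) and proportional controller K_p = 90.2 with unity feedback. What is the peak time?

T_p = 0.191 s

The closed-loop denominator s² + 8.6s + 288.6 gives ω_n = √288.6 = 16.99 and ζ = 8.6/(2ω_n) = 0.2531.
Damped frequency ω_d = ω_n√(1−ζ²) = 16.44 rad/s, so peak time T_p = π/ω_d = 0.191 s.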